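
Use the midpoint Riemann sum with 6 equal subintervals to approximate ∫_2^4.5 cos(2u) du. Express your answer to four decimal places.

0.6017

Δu = (4.5 − 2)/6 = 5/12.
Midpoints: 53/24, 2.625, 73/24, 83/24, 3.875, 103/24.
f(53/24) ≈ -0.2914, f(2.625) ≈ 0.5121, f(73/24) ≈ 0.9801, f(83/24) ≈ 0.8060, f(3.875) ≈ 0.1038, f(103/24) ≈ -0.6664.
Sum = Δu · [f(53/24) + f(2.625) + f(73/24) + ...].
Sum ≈ 0.6017.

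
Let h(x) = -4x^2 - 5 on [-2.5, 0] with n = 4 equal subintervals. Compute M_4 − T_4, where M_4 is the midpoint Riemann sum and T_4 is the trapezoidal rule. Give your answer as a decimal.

M_4 = -33.0078125.
T_4 = -33.984375.
M_4 − T_4 = 0.9765625.

0.9765625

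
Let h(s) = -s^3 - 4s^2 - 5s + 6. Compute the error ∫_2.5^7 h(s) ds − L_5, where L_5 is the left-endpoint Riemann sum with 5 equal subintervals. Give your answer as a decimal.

-223.306875

Exact integral: ∫_2.5^7 h(s) ds = -1106.859375.
L_5 = -883.5525.
Error = -1106.859375 − (-883.5525) = -223.306875.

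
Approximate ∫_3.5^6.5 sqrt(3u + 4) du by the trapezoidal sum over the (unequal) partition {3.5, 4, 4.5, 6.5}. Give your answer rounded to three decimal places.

Subinterval widths: 0.5, 0.5, 2.
f(3.5) ≈ 3.808, f(4) ≈ 4.000, f(4.5) ≈ 4.183, f(6.5) ≈ 4.848.
On each subinterval the trapezoid contributes (Δu_i/2)·[f(u_{i-1}) + f(u_i)].
Sum ≈ 13.029.

13.029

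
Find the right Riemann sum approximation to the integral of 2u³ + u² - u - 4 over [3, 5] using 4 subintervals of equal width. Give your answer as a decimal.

Δu = (5 − 3)/4 = 0.5.
Right endpoints: 3.5, 4, 4.5, 5.
f(3.5) = 90.5, f(4) = 136, f(4.5) = 194, f(5) = 266.
Sum = Δu · [f(3.5) + f(4) + f(4.5) + f(5)].
Sum = 343.25.

343.25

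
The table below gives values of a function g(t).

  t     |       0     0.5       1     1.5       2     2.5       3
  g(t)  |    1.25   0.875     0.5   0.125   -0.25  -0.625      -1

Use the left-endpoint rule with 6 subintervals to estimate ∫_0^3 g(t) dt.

Δt = 0.5.
Sum = 0.5·[1.25 + 0.875 + 0.5 + 0.125 + (-0.25) + (-0.625)] = 0.9375.

0.9375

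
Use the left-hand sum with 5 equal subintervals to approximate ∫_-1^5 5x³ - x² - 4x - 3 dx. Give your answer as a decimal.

Δx = (5 − (-1))/5 = 1.2.
Left endpoints: -1, 0.2, 1.4, 2.6, 3.8.
f(-1) = -5, f(0.2) = -3.8, f(1.4) = 3.16, f(2.6) = 67.72, f(3.8) = 241.72.
Sum = Δx · [f(-1) + f(0.2) + f(1.4) + f(2.6) + f(3.8)].
Sum = 364.56.

364.56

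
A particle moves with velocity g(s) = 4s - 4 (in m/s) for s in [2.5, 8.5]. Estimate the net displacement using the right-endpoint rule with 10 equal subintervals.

Δs = (8.5 − 2.5)/10 = 0.6.
Right endpoints: 3.1, 3.7, 4.3, 4.9, 5.5, 6.1, 6.7, 7.3, 7.9, 8.5.
g(3.1) = 8.4, g(3.7) = 10.8, g(4.3) = 13.2, g(4.9) = 15.6, g(5.5) = 18, g(6.1) = 20.4, g(6.7) = 22.8, g(7.3) = 25.2, g(7.9) = 27.6, g(8.5) = 30.
Sum = Δs · [g(3.1) + g(3.7) + g(4.3) + ...].
Sum = 115.2.

115.2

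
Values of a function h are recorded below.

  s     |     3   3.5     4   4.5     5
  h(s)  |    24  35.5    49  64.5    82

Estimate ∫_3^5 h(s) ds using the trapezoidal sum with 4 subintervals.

Δs = 0.5.
T_4 = (0.5/2)·[24 + 2·35.5 + 2·49 + 2·64.5 + 82] = 101.

101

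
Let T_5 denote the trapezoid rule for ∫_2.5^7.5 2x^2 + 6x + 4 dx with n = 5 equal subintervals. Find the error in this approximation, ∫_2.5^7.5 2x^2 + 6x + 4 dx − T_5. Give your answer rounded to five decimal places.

-1.66667

Exact integral: ∫_2.5^7.5 f(x) dx ≈ 440.8333333.
T_5 = 442.5.
Error ≈ 440.8333333 − 442.5 ≈ -1.66667.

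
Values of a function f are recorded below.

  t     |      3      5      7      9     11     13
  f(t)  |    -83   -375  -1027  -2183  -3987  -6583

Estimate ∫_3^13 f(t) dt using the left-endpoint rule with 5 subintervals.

Δt = 2.
Sum = 2·[(-83) + (-375) + (-1027) + (-2183) + (-3987)] = -15310.

-15310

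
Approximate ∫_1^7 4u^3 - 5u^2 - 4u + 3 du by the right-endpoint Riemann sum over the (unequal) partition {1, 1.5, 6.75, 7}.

5411.59375

Subinterval widths: 0.5, 5.25, 0.25.
Right endpoints: 1.5, 6.75, 7.
f(1.5) = -0.75, f(6.75) = 978.375, f(7) = 1102.
Sum = Σ Δu_i · f(u_i).
Sum = 5411.59375.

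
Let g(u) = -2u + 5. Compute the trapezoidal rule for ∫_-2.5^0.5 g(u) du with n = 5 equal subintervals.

21

Δu = (0.5 − (-2.5))/5 = 0.6.
g(-2.5) = 10, g(-1.9) = 8.8, g(-1.3) = 7.6, g(-0.7) = 6.4, g(-0.1) = 5.2, g(0.5) = 4.
T_5 = (Δu/2)·[g(u_0) + 2g(u_1) + ... + 2g(u_{4}) + g(u_5)].
Sum = 21.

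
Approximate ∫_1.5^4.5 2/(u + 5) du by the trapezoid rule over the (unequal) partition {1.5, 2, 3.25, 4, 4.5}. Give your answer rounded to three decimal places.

0.761

Subinterval widths: 0.5, 1.25, 0.75, 0.5.
f(1.5) = 4/13, f(2) = 2/7, f(3.25) = 8/33, f(4) = 2/9, f(4.5) = 4/19.
On each subinterval the trapezoid contributes (Δu_i/2)·[f(u_{i-1}) + f(u_i)].
Sum ≈ 0.761.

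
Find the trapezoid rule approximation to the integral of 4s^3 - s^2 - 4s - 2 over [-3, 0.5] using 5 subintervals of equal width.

Δs = (0.5 − (-3))/5 = 0.7.
f(-3) = -107, f(-2.3) = -46.758, f(-1.6) = -14.544, f(-0.9) = -2.126, f(-0.2) = -1.272, f(0.5) = -3.75.
T_5 = (Δs/2)·[f(s_0) + 2f(s_1) + ... + 2f(s_{4}) + f(s_5)].
Sum = -84.0525.

-84.0525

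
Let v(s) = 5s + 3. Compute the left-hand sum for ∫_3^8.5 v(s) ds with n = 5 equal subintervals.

Δs = (8.5 − 3)/5 = 1.1.
Left endpoints: 3, 4.1, 5.2, 6.3, 7.4.
v(3) = 18, v(4.1) = 23.5, v(5.2) = 29, v(6.3) = 34.5, v(7.4) = 40.
Sum = Δs · [v(3) + v(4.1) + v(5.2) + v(6.3) + v(7.4)].
Sum = 159.5.

159.5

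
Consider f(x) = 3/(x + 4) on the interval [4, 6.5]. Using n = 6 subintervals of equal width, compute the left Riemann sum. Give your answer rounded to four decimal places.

0.8347

Δx = (6.5 − 4)/6 = 5/12.
Left endpoints: 4, 53/12, 29/6, 5.25, 17/3, 73/12.
f(4) = 0.375, f(53/12) = 36/101, f(29/6) = 18/53, f(5.25) = 12/37, f(17/3) = 9/29, f(73/12) = 36/121.
Sum = Δx · [f(4) + f(53/12) + f(29/6) + ...].
Sum ≈ 0.8347.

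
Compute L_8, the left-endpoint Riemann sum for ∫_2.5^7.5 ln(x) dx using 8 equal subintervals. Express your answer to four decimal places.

7.4691

Δx = (7.5 − 2.5)/8 = 0.625.
Left endpoints: 2.5, 3.125, 3.75, 4.375, 5, 5.625, 6.25, 6.875.
f(2.5) ≈ 0.9163, f(3.125) ≈ 1.1394, f(3.75) ≈ 1.3218, f(4.375) ≈ 1.4759, f(5) ≈ 1.6094, f(5.625) ≈ 1.7272, f(6.25) ≈ 1.8326, f(6.875) ≈ 1.9279.
Sum = Δx · [f(2.5) + f(3.125) + f(3.75) + ...].
Sum ≈ 7.4691.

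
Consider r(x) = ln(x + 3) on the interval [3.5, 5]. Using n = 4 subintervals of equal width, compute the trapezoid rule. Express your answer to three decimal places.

2.968

Δx = (5 − 3.5)/4 = 0.375.
r(3.5) ≈ 1.872, r(3.875) ≈ 1.928, r(4.25) ≈ 1.981, r(4.625) ≈ 2.031, r(5) ≈ 2.079.
T_4 = (Δx/2)·[r(x_0) + 2r(x_1) + 2r(x_2) + 2r(x_3) + r(x_4)].
Sum ≈ 2.968.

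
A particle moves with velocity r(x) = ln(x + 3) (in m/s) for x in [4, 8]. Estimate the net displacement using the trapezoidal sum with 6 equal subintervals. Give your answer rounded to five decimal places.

8.75355

Δx = (8 − 4)/6 = 2/3.
r(4) ≈ 1.94591, r(14/3) ≈ 2.03688, r(16/3) ≈ 2.12026, r(6) ≈ 2.19722, r(20/3) ≈ 2.26868, r(22/3) ≈ 2.33537, r(8) ≈ 2.39790.
T_6 = (Δx/2)·[r(x_0) + 2r(x_1) + ... + 2r(x_{5}) + r(x_6)].
Sum ≈ 8.75355.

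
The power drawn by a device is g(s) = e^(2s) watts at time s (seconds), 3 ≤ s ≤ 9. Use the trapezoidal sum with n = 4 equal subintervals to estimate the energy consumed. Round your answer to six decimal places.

54405092.296321

Δs = (9 − 3)/4 = 1.5.
g(3) ≈ 403.428793, g(4.5) ≈ 8103.083928, g(6) ≈ 162754.791419, g(7.5) ≈ 3269017.372472, g(9) ≈ 65659969.137331.
T_4 = (Δs/2)·[g(s_0) + 2g(s_1) + 2g(s_2) + 2g(s_3) + g(s_4)].
Sum ≈ 54405092.296321.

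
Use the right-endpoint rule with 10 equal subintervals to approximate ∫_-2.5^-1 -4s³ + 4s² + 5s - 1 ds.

Δs = (-1 − (-2.5))/10 = 0.15.
Right endpoints: -2.35, -2.2, -2.05, -1.9, -1.75, -1.6, -1.45, -1.3, -1.15, -1.
f(-2.35) = 61.2515, f(-2.2) = 49.952, f(-2.05) = 40.0205, f(-1.9) = 31.376, f(-1.75) = 23.9375, f(-1.6) = 17.624, f(-1.45) = 12.3545, f(-1.3) = 8.048, f(-1.15) = 4.6235, f(-1) = 2.
Sum = Δs · [f(-2.35) + f(-2.2) + f(-2.05) + ...].
Sum = 37.678125.

37.678125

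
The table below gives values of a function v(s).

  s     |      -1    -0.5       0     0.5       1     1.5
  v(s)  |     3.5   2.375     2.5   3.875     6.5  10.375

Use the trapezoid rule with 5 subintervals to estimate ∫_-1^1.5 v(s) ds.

Δs = 0.5.
T_5 = (0.5/2)·[3.5 + 2·2.375 + 2·2.5 + 2·3.875 + 2·6.5 + 10.375] = 11.09375.

11.09375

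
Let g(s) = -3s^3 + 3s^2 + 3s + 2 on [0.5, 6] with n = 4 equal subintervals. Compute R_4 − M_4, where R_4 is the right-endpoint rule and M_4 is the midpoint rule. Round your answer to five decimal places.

-428.40381

R_4 ≈ -1097.1103516.
M_4 ≈ -668.7065430.
R_4 − M_4 ≈ -428.40381.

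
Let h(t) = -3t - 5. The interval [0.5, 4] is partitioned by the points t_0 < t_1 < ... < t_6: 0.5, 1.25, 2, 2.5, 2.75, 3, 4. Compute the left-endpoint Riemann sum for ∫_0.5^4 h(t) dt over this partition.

-37.375

Subinterval widths: 0.75, 0.75, 0.5, 0.25, 0.25, 1.
Left endpoints: 0.5, 1.25, 2, 2.5, 2.75, 3.
h(0.5) = -6.5, h(1.25) = -8.75, h(2) = -11, h(2.5) = -12.5, h(2.75) = -13.25, h(3) = -14.
Sum = Σ Δt_i · h(t_i).
Sum = -37.375.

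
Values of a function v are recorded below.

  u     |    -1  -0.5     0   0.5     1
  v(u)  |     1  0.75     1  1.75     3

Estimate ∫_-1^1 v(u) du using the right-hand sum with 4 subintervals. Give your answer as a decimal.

Δu = 0.5.
Sum = 0.5·[0.75 + 1 + 1.75 + 3] = 3.25.

3.25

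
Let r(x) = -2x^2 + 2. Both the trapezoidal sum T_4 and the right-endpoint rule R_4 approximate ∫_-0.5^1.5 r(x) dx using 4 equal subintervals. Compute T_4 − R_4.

1

T_4 = 1.5.
R_4 = 0.5.
T_4 − R_4 = 1.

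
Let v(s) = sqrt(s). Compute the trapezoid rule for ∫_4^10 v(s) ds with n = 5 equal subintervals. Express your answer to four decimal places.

Δs = (10 − 4)/5 = 1.2.
v(4) ≈ 2.0000, v(5.2) ≈ 2.2804, v(6.4) ≈ 2.5298, v(7.6) ≈ 2.7568, v(8.8) ≈ 2.9665, v(10) ≈ 3.1623.
T_5 = (Δs/2)·[v(s_0) + 2v(s_1) + ... + 2v(s_{4}) + v(s_5)].
Sum ≈ 15.7375.

15.7375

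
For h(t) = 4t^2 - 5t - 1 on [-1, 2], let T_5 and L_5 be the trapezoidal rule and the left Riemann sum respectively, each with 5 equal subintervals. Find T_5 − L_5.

-0.9

T_5 = 2.22.
L_5 = 3.12.
T_5 − L_5 = -0.9.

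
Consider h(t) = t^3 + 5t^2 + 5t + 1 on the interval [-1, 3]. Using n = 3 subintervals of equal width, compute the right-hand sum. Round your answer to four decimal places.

Δt = (3 − (-1))/3 = 4/3.
Right endpoints: 1/3, 5/3, 3.
h(1/3) = 88/27, h(5/3) = 752/27, h(3) = 88.
Sum = Δt · [h(1/3) + h(5/3) + h(3)].
Sum ≈ 158.8148.

158.8148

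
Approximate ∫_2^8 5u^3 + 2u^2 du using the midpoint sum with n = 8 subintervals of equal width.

Δu = (8 − 2)/8 = 0.75.
Midpoints: 2.375, 3.125, 3.875, 4.625, 5.375, 6.125, 6.875, 7.625.
f(2.375) = 40071/512, f(3.125) = 88125/512, f(3.875) = 164331/512, f(4.625) = 275169/512, f(5.375) = 427119/512, f(6.125) = 626661/512, f(6.875) = 880275/512, f(7.625) = 1194441/512.
Sum = Δu · [f(2.375) + f(3.125) + f(3.875) + ...].
Sum = 5414.34375.

5414.34375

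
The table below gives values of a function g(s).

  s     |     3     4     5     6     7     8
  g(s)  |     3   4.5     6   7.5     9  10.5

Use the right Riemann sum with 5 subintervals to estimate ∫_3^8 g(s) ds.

Δs = 1.
Sum = 1·[4.5 + 6 + 7.5 + 9 + 10.5] = 37.5.

37.5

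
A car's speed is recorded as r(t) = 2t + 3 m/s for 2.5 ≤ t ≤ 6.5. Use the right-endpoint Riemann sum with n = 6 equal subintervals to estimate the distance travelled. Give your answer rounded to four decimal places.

Δt = (6.5 − 2.5)/6 = 2/3.
Right endpoints: 19/6, 23/6, 4.5, 31/6, 35/6, 6.5.
r(19/6) = 28/3, r(23/6) = 32/3, r(4.5) = 12, r(31/6) = 40/3, r(35/6) = 44/3, r(6.5) = 16.
Sum = Δt · [r(19/6) + r(23/6) + r(4.5) + ...].
Sum ≈ 50.6667.

50.6667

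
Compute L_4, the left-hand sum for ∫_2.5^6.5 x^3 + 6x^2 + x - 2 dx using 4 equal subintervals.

738

Δx = (6.5 − 2.5)/4 = 1.
Left endpoints: 2.5, 3.5, 4.5, 5.5.
f(2.5) = 53.625, f(3.5) = 117.875, f(4.5) = 215.125, f(5.5) = 351.375.
Sum = Δx · [f(2.5) + f(3.5) + f(4.5) + f(5.5)].
Sum = 738.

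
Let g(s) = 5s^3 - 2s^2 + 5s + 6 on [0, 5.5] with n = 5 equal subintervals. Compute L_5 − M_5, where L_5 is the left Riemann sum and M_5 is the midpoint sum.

-374.0790625

L_5 = 745.69.
M_5 = 1119.7690625.
L_5 − M_5 = -374.0790625.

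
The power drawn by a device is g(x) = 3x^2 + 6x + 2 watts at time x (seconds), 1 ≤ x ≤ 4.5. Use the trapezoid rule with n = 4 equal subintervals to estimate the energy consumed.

Δx = (4.5 − 1)/4 = 0.875.
g(1) = 11, g(1.875) = 23.796875, g(2.75) = 41.1875, g(3.625) = 63.171875, g(4.5) = 89.75.
T_4 = (Δx/2)·[g(x_0) + 2g(x_1) + 2g(x_2) + 2g(x_3) + g(x_4)].
Sum = 156.21484375.

156.21484375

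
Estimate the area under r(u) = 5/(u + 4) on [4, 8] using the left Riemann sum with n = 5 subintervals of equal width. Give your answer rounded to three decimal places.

Δu = (8 − 4)/5 = 0.8.
Left endpoints: 4, 4.8, 5.6, 6.4, 7.2.
r(4) = 0.625, r(4.8) = 25/44, r(5.6) = 25/48, r(6.4) = 25/52, r(7.2) = 25/56.
Sum = Δu · [r(4) + r(4.8) + r(5.6) + r(6.4) + r(7.2)].
Sum ≈ 2.113.

2.113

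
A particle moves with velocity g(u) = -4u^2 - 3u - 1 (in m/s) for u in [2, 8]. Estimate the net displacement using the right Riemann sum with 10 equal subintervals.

-846.84

Δu = (8 − 2)/10 = 0.6.
Right endpoints: 2.6, 3.2, 3.8, 4.4, 5, 5.6, 6.2, 6.8, 7.4, 8.
g(2.6) = -35.84, g(3.2) = -51.56, g(3.8) = -70.16, g(4.4) = -91.64, g(5) = -116, g(5.6) = -143.24, g(6.2) = -173.36, g(6.8) = -206.36, g(7.4) = -242.24, g(8) = -281.
Sum = Δu · [g(2.6) + g(3.2) + g(3.8) + ...].
Sum = -846.84.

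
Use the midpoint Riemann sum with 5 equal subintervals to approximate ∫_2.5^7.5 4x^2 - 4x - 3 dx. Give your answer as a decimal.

Δx = (7.5 − 2.5)/5 = 1.
Midpoints: 3, 4, 5, 6, 7.
f(3) = 21, f(4) = 45, f(5) = 77, f(6) = 117, f(7) = 165.
Sum = Δx · [f(3) + f(4) + f(5) + f(6) + f(7)].
Sum = 425.

425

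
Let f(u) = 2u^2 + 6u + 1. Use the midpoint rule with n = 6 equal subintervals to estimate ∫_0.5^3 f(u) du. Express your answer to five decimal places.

Δu = (3 − 0.5)/6 = 5/12.
Midpoints: 17/24, 1.125, 37/24, 47/24, 2.375, 67/24.
f(17/24) = 1801/288, f(1.125) = 10.28125, f(37/24) = 4321/288, f(47/24) = 5881/288, f(2.375) = 26.53125, f(67/24) = 9601/288.
Sum = Δu · [f(17/24) + f(1.125) + f(37/24) + ...].
Sum ≈ 46.59433.

46.59433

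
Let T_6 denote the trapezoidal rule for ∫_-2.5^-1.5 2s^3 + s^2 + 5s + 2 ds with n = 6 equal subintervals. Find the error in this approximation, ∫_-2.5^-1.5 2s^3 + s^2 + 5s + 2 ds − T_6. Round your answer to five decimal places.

Exact integral: ∫_-2.5^-1.5 f(s) ds ≈ -20.9166667.
T_6 ≈ -20.9675926.
Error ≈ -20.9166667 − (-20.9675926) ≈ 0.05093.

0.05093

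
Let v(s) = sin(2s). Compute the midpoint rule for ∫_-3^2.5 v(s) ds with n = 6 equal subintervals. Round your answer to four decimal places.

0.3907

Δs = (2.5 − (-3))/6 = 11/12.
Midpoints: -61/24, -1.625, -17/24, 5/24, 1.125, 49/24.
v(-61/24) ≈ 0.9320, v(-1.625) ≈ 0.1082, v(-17/24) ≈ -0.9881, v(5/24) ≈ 0.4047, v(1.125) ≈ 0.7781, v(49/24) ≈ -0.8086.
Sum = Δs · [v(-61/24) + v(-1.625) + v(-17/24) + ...].
Sum ≈ 0.3907.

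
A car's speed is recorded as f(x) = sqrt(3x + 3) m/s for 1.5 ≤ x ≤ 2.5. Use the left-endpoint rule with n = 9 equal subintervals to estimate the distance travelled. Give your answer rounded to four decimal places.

Δx = (2.5 − 1.5)/9 = 1/9.
Left endpoints: 1.5, 29/18, 31/18, 11/6, 35/18, 37/18, 13/6, 41/18, 43/18.
f(1.5) ≈ 2.7386, f(29/18) ≈ 2.7988, f(31/18) ≈ 2.8577, f(11/6) ≈ 2.9155, f(35/18) ≈ 2.9721, f(37/18) ≈ 3.0277, f(13/6) ≈ 3.0822, f(41/18) ≈ 3.1358, f(43/18) ≈ 3.1885.
Sum = Δx · [f(1.5) + f(29/18) + f(31/18) + ...].
Sum ≈ 2.9685.

2.9685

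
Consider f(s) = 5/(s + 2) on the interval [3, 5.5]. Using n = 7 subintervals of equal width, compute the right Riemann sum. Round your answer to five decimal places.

1.96898

Δs = (5.5 − 3)/7 = 5/14.
Right endpoints: 47/14, 26/7, 57/14, 31/7, 67/14, 36/7, 5.5.
f(47/14) = 14/15, f(26/7) = 0.875, f(57/14) = 14/17, f(31/7) = 7/9, f(67/14) = 14/19, f(36/7) = 0.7, f(5.5) = 2/3.
Sum = Δs · [f(47/14) + f(26/7) + f(57/14) + ...].
Sum ≈ 1.96898.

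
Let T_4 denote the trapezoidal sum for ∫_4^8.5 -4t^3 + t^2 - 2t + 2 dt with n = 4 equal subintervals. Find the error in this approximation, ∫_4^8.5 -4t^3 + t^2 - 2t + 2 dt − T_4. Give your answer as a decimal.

Exact integral: ∫_4^8.5 f(t) dt = -4827.9375.
T_4 = -4898.1796875.
Error = -4827.9375 − (-4898.1796875) = 70.2421875.

70.2421875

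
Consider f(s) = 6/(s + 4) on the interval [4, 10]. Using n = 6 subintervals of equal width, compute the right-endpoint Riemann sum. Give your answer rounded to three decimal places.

Δs = (10 − 4)/6 = 1.
Right endpoints: 5, 6, 7, 8, 9, 10.
f(5) = 2/3, f(6) = 0.6, f(7) = 6/11, f(8) = 0.5, f(9) = 6/13, f(10) = 3/7.
Sum = Δs · [f(5) + f(6) + f(7) + ...].
Sum ≈ 3.202.

3.202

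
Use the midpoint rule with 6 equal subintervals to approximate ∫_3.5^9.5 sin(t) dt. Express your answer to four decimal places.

0.0633

Δt = (9.5 − 3.5)/6 = 1.
Midpoints: 4, 5, 6, 7, 8, 9.
f(4) ≈ -0.7568, f(5) ≈ -0.9589, f(6) ≈ -0.2794, f(7) ≈ 0.6570, f(8) ≈ 0.9894, f(9) ≈ 0.4121.
Sum = Δt · [f(4) + f(5) + f(6) + ...].
Sum ≈ 0.0633.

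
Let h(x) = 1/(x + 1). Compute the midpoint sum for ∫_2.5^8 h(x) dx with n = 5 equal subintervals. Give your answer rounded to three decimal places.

Δx = (8 − 2.5)/5 = 1.1.
Midpoints: 3.05, 4.15, 5.25, 6.35, 7.45.
h(3.05) = 20/81, h(4.15) = 20/103, h(5.25) = 0.16, h(6.35) = 20/147, h(7.45) = 20/169.
Sum = Δx · [h(3.05) + h(4.15) + h(5.25) + h(6.35) + h(7.45)].
Sum ≈ 0.941.

0.941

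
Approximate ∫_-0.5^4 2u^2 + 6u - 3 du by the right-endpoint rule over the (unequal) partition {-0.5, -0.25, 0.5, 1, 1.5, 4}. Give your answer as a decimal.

Subinterval widths: 0.25, 0.75, 0.5, 0.5, 2.5.
Right endpoints: -0.25, 0.5, 1, 1.5, 4.
f(-0.25) = -4.375, f(0.5) = 0.5, f(1) = 5, f(1.5) = 10.5, f(4) = 53.
Sum = Σ Δu_i · f(u_i).
Sum = 139.53125.

139.53125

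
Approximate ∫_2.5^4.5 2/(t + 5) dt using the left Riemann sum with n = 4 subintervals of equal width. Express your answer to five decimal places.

0.48709

Δt = (4.5 − 2.5)/4 = 0.5.
Left endpoints: 2.5, 3, 3.5, 4.
f(2.5) = 4/15, f(3) = 0.25, f(3.5) = 4/17, f(4) = 2/9.
Sum = Δt · [f(2.5) + f(3) + f(3.5) + f(4)].
Sum ≈ 0.48709.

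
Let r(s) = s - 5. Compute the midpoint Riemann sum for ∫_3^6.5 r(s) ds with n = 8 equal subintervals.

Δs = (6.5 − 3)/8 = 0.4375.
Midpoints: 3.21875, 3.65625, 4.09375, 4.53125, 4.96875, 5.40625, 5.84375, 6.28125.
r(3.21875) = -1.78125, r(3.65625) = -1.34375, r(4.09375) = -0.90625, r(4.53125) = -0.46875, r(4.96875) = -0.03125, r(5.40625) = 0.40625, r(5.84375) = 0.84375, r(6.28125) = 1.28125.
Sum = Δs · [r(3.21875) + r(3.65625) + r(4.09375) + ...].
Sum = -0.875.

-0.875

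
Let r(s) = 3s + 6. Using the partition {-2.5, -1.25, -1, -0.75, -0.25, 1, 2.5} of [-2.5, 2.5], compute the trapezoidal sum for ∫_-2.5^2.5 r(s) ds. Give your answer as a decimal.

Subinterval widths: 1.25, 0.25, 0.25, 0.5, 1.25, 1.5.
r(-2.5) = -1.5, r(-1.25) = 2.25, r(-1) = 3, r(-0.75) = 3.75, r(-0.25) = 5.25, r(1) = 9, r(2.5) = 13.5.
On each subinterval the trapezoid contributes (Δs_i/2)·[r(s_{i-1}) + r(s_i)].
Sum = 30.

30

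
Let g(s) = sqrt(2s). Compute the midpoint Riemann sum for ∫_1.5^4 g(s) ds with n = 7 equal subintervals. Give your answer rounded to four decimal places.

5.8116

Δs = (4 − 1.5)/7 = 5/14.
Midpoints: 47/28, 57/28, 67/28, 2.75, 87/28, 97/28, 107/28.
g(47/28) ≈ 1.8323, g(57/28) ≈ 2.0178, g(67/28) ≈ 2.1876, g(2.75) ≈ 2.3452, g(87/28) ≈ 2.4928, g(97/28) ≈ 2.6322, g(107/28) ≈ 2.7646.
Sum = Δs · [g(47/28) + g(57/28) + g(67/28) + ...].
Sum ≈ 5.8116.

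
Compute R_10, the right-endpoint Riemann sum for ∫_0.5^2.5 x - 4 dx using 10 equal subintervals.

Δx = (2.5 − 0.5)/10 = 0.2.
Right endpoints: 0.7, 0.9, 1.1, 1.3, 1.5, 1.7, 1.9, 2.1, 2.3, 2.5.
f(0.7) = -3.3, f(0.9) = -3.1, f(1.1) = -2.9, f(1.3) = -2.7, f(1.5) = -2.5, f(1.7) = -2.3, f(1.9) = -2.1, f(2.1) = -1.9, f(2.3) = -1.7, f(2.5) = -1.5.
Sum = Δx · [f(0.7) + f(0.9) + f(1.1) + ...].
Sum = -4.8.

-4.8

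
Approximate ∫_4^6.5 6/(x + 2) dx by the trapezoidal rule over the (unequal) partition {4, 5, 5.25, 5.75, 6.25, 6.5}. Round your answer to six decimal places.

Subinterval widths: 1, 0.25, 0.5, 0.5, 0.25.
f(4) = 1, f(5) = 6/7, f(5.25) = 24/29, f(5.75) = 24/31, f(6.25) = 8/11, f(6.5) = 12/17.
On each subinterval the trapezoid contributes (Δx_i/2)·[f(x_{i-1}) + f(x_i)].
Sum ≈ 2.094118.

2.094118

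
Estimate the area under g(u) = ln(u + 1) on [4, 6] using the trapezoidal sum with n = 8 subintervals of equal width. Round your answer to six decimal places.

Δu = (6 − 4)/8 = 0.25.
g(4) ≈ 1.609438, g(4.25) ≈ 1.658228, g(4.5) ≈ 1.704748, g(4.75) ≈ 1.749200, g(5) ≈ 1.791759, g(5.25) ≈ 1.832581, g(5.5) ≈ 1.871802, g(5.75) ≈ 1.909543, g(6) ≈ 1.945910.
T_8 = (Δu/2)·[g(u_0) + 2g(u_1) + ... + 2g(u_{7}) + g(u_8)].
Sum ≈ 3.573884.

3.573884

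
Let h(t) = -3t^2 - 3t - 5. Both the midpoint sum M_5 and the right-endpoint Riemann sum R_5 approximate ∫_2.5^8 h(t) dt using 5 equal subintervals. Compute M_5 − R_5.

109.35375

M_5 = -608.83625.
R_5 = -718.19.
M_5 − R_5 = 109.35375.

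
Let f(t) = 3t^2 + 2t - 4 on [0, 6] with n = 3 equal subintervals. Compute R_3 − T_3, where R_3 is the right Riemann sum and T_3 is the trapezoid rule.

120

R_3 = 360.
T_3 = 240.
R_3 − T_3 = 120.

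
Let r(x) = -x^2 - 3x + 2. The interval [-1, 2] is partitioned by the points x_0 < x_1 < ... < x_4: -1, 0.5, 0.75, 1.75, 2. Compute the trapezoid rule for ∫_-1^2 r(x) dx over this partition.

-2.234375

Subinterval widths: 1.5, 0.25, 1, 0.25.
r(-1) = 4, r(0.5) = 0.25, r(0.75) = -0.8125, r(1.75) = -6.3125, r(2) = -8.
On each subinterval the trapezoid contributes (Δx_i/2)·[r(x_{i-1}) + r(x_i)].
Sum = -2.234375.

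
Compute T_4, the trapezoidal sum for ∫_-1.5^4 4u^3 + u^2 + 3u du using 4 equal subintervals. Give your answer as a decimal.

321.75

Δu = (4 − (-1.5))/4 = 1.375.
f(-1.5) = -15.75, f(-0.125) = -0.3671875, f(1.25) = 13.125, f(2.625) = 87.1171875, f(4) = 284.
T_4 = (Δu/2)·[f(u_0) + 2f(u_1) + 2f(u_2) + 2f(u_3) + f(u_4)].
Sum = 321.75.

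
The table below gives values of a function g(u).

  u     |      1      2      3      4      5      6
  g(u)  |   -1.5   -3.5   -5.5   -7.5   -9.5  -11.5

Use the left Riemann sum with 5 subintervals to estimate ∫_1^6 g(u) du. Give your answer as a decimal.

Δu = 1.
Sum = 1·[(-1.5) + (-3.5) + (-5.5) + (-7.5) + (-9.5)] = -27.5.

-27.5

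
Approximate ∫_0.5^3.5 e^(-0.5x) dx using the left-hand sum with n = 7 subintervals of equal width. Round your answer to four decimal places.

Δx = (3.5 − 0.5)/7 = 3/7.
Left endpoints: 0.5, 13/14, 19/14, 25/14, 31/14, 37/14, 43/14.
f(0.5) ≈ 0.7788, f(13/14) ≈ 0.6286, f(19/14) ≈ 0.5073, f(25/14) ≈ 0.4095, f(31/14) ≈ 0.3305, f(37/14) ≈ 0.2668, f(43/14) ≈ 0.2153.
Sum = Δx · [f(0.5) + f(13/14) + f(19/14) + ...].
Sum ≈ 1.3443.

1.3443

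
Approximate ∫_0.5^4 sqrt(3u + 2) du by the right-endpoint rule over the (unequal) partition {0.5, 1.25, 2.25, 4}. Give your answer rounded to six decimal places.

Subinterval widths: 0.75, 1, 1.75.
Right endpoints: 1.25, 2.25, 4.
f(1.25) ≈ 2.397916, f(2.25) ≈ 2.958040, f(4) ≈ 3.741657.
Sum = Σ Δu_i · f(u_i).
Sum ≈ 11.304377.

11.304377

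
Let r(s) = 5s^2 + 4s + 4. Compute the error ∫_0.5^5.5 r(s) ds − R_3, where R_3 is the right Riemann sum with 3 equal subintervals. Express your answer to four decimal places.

-153.2407

Exact integral: ∫_0.5^5.5 r(s) ds ≈ 357.083333.
R_3 ≈ 510.324074.
Error ≈ 357.083333 − 510.324074 ≈ -153.2407.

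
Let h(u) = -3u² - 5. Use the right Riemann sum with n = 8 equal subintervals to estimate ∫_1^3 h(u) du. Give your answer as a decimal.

Δu = (3 − 1)/8 = 0.25.
Right endpoints: 1.25, 1.5, 1.75, 2, 2.25, 2.5, 2.75, 3.
h(1.25) = -9.6875, h(1.5) = -11.75, h(1.75) = -14.1875, h(2) = -17, h(2.25) = -20.1875, h(2.5) = -23.75, h(2.75) = -27.6875, h(3) = -32.
Sum = Δu · [h(1.25) + h(1.5) + h(1.75) + ...].
Sum = -39.0625.

-39.0625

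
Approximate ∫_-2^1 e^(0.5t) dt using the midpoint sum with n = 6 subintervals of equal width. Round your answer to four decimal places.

Δt = (1 − (-2))/6 = 0.5.
Midpoints: -1.75, -1.25, -0.75, -0.25, 0.25, 0.75.
f(-1.75) ≈ 0.4169, f(-1.25) ≈ 0.5353, f(-0.75) ≈ 0.6873, f(-0.25) ≈ 0.8825, f(0.25) ≈ 1.1331, f(0.75) ≈ 1.4550.
Sum = Δt · [f(-1.75) + f(-1.25) + f(-0.75) + ...].
Sum ≈ 2.5550.

2.5550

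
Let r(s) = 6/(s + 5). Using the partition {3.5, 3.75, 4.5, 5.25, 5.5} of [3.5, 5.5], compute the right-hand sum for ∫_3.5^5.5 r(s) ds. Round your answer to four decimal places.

Subinterval widths: 0.25, 0.75, 0.75, 0.25.
Right endpoints: 3.75, 4.5, 5.25, 5.5.
r(3.75) = 24/35, r(4.5) = 12/19, r(5.25) = 24/41, r(5.5) = 4/7.
Sum = Σ Δs_i · r(s_i).
Sum ≈ 1.2270.

1.2270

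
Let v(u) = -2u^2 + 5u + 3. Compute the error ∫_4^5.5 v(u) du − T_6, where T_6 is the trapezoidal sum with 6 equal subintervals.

0.03125

Exact integral: ∫_4^5.5 v(u) du = -28.125.
T_6 = -28.15625.
Error = -28.125 − (-28.15625) = 0.03125.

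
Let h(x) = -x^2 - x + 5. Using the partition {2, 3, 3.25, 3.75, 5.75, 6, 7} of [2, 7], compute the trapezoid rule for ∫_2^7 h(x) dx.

Subinterval widths: 1, 0.25, 0.5, 2, 0.25, 1.
h(2) = -1, h(3) = -7, h(3.25) = -8.8125, h(3.75) = -12.8125, h(5.75) = -33.8125, h(6) = -37, h(7) = -51.
On each subinterval the trapezoid contributes (Δx_i/2)·[h(x_{i-1}) + h(x_i)].
Sum = -110.859375.

-110.859375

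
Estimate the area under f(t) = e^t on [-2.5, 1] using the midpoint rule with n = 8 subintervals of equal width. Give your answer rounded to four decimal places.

Δt = (1 − (-2.5))/8 = 0.4375.
Midpoints: -2.28125, -1.84375, -1.40625, -0.96875, -0.53125, -0.09375, 0.34375, 0.78125.
f(-2.28125) ≈ 0.1022, f(-1.84375) ≈ 0.1582, f(-1.40625) ≈ 0.2451, f(-0.96875) ≈ 0.3796, f(-0.53125) ≈ 0.5879, f(-0.09375) ≈ 0.9105, f(0.34375) ≈ 1.4102, f(0.78125) ≈ 2.1842.
Sum = Δt · [f(-2.28125) + f(-1.84375) + f(-1.40625) + ...].
Sum ≈ 2.6153.

2.6153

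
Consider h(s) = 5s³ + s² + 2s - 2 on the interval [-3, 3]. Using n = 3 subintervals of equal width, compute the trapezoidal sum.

Δs = (3 − (-3))/3 = 2.
h(-3) = -134, h(-1) = -8, h(1) = 6, h(3) = 148.
T_3 = (Δs/2)·[h(s_0) + 2h(s_1) + 2h(s_2) + h(s_3)].
Sum = 10.

10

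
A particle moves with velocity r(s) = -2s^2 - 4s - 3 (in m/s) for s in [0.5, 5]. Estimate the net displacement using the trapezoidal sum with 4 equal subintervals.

Δs = (5 − 0.5)/4 = 1.125.
r(0.5) = -5.5, r(1.625) = -14.78125, r(2.75) = -29.125, r(3.875) = -48.53125, r(5) = -73.
T_4 = (Δs/2)·[r(s_0) + 2r(s_1) + 2r(s_2) + 2r(s_3) + r(s_4)].
Sum = -148.1484375.

-148.1484375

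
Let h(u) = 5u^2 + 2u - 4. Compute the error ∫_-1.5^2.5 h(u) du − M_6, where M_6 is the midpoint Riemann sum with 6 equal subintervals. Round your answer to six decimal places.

0.740741

Exact integral: ∫_-1.5^2.5 h(u) du ≈ 19.66666667.
M_6 ≈ 18.92592593.
Error ≈ 19.66666667 − 18.92592593 ≈ 0.740741.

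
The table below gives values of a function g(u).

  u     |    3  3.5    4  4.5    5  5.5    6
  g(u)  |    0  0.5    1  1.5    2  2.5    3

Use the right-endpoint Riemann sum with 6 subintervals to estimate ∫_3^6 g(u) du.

5.25

Δu = 0.5.
Sum = 0.5·[0.5 + 1 + 1.5 + 2 + 2.5 + 3] = 5.25.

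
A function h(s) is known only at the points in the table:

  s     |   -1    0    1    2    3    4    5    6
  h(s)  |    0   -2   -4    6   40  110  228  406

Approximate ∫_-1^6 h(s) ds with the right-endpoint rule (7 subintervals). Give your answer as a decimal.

784

Δs = 1.
Sum = 1·[(-2) + (-4) + 6 + 40 + 110 + 228 + 406] = 784.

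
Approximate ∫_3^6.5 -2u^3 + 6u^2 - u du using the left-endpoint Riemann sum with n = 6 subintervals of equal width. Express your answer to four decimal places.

-290.5911

Δu = (6.5 − 3)/6 = 7/12.
Left endpoints: 3, 43/12, 25/6, 4.75, 16/3, 71/12.
f(3) = -3, f(43/12) = -16039/864, f(25/6) = -4825/108, f(4.75) = -83.71875, f(16/3) = -3728/27, f(71/12) = -181547/864.
Sum = Δu · [f(3) + f(43/12) + f(25/6) + ...].
Sum ≈ -290.5911.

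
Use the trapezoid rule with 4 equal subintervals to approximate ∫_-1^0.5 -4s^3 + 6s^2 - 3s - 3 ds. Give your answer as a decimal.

0.12890625

Δs = (0.5 − (-1))/4 = 0.375.
f(-1) = 10, f(-0.625) = 2.1953125, f(-0.25) = -1.8125, f(0.125) = -3.2890625, f(0.5) = -3.5.
T_4 = (Δs/2)·[f(s_0) + 2f(s_1) + 2f(s_2) + 2f(s_3) + f(s_4)].
Sum = 0.12890625.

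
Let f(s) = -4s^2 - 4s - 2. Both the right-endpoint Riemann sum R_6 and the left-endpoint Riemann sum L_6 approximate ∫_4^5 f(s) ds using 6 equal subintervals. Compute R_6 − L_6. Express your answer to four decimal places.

-6.6667

R_6 ≈ -104.685185.
L_6 ≈ -98.018519.
R_6 − L_6 ≈ -6.6667.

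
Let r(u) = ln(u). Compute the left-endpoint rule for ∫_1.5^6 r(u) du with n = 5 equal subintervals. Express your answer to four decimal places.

Δu = (6 − 1.5)/5 = 0.9.
Left endpoints: 1.5, 2.4, 3.3, 4.2, 5.1.
r(1.5) ≈ 0.4055, r(2.4) ≈ 0.8755, r(3.3) ≈ 1.1939, r(4.2) ≈ 1.4351, r(5.1) ≈ 1.6292.
Sum = Δu · [r(1.5) + r(2.4) + r(3.3) + r(4.2) + r(5.1)].
Sum ≈ 4.9853.

4.9853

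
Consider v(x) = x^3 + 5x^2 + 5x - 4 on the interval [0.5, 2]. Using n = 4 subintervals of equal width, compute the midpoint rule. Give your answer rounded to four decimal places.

20.3306

Δx = (2 − 0.5)/4 = 0.375.
Midpoints: 0.6875, 1.0625, 1.4375, 1.8125.
v(0.6875) = 8707/4096, v(1.0625) = 33409/4096, v(1.4375) = 67543/4096, v(1.8125) = 112405/4096.
Sum = Δx · [v(0.6875) + v(1.0625) + v(1.4375) + v(1.8125)].
Sum ≈ 20.3306.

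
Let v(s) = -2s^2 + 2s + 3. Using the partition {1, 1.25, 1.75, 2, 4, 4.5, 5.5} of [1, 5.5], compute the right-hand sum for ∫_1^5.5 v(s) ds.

-102.21875

Subinterval widths: 0.25, 0.5, 0.25, 2, 0.5, 1.
Right endpoints: 1.25, 1.75, 2, 4, 4.5, 5.5.
v(1.25) = 2.375, v(1.75) = 0.375, v(2) = -1, v(4) = -21, v(4.5) = -28.5, v(5.5) = -46.5.
Sum = Σ Δs_i · v(s_i).
Sum = -102.21875.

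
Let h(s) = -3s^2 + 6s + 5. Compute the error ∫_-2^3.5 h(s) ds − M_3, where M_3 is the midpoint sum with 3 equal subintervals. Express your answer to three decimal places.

-4.622

Exact integral: ∫_-2^3.5 h(s) ds = 1.375.
M_3 ≈ 5.99653.
Error ≈ 1.375 − 5.99653 ≈ -4.622.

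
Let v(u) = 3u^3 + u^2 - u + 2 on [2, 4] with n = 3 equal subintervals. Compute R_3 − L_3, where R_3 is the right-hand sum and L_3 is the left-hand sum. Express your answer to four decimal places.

R_3 ≈ 260.148148.
L_3 ≈ 141.481481.
R_3 − L_3 ≈ 118.6667.

118.6667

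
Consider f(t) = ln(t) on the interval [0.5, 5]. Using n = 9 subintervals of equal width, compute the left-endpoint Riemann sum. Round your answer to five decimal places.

Δt = (5 − 0.5)/9 = 0.5.
Left endpoints: 0.5, 1, 1.5, 2, 2.5, 3, 3.5, 4, 4.5.
f(0.5) ≈ -0.69315, f(1) ≈ 0.00000, f(1.5) ≈ 0.40547, f(2) ≈ 0.69315, f(2.5) ≈ 0.91629, f(3) ≈ 1.09861, f(3.5) ≈ 1.25276, f(4) ≈ 1.38629, f(4.5) ≈ 1.50408.
Sum = Δt · [f(0.5) + f(1) + f(1.5) + ...].
Sum ≈ 3.28175.

3.28175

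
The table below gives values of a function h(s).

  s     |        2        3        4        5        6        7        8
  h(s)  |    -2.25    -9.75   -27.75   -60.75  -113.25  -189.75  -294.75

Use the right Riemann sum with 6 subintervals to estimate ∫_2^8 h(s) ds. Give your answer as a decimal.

Δs = 1.
Sum = 1·[(-9.75) + (-27.75) + (-60.75) + (-113.25) + (-189.75) + (-294.75)] = -696.

-696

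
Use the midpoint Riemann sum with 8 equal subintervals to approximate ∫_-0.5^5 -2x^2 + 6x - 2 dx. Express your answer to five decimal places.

-19.73340

Δx = (5 − (-0.5))/8 = 0.6875.
Midpoints: -0.15625, 0.53125, 1.21875, 1.90625, 2.59375, 3.28125, 3.96875, 4.65625.
f(-0.15625) = -1529/512, f(0.53125) = 319/512, f(1.21875) = 1199/512, f(1.90625) = 1111/512, f(2.59375) = 55/512, f(3.28125) = -1969/512, f(3.96875) = -4961/512, f(4.65625) = -8921/512.
Sum = Δx · [f(-0.15625) + f(0.53125) + f(1.21875) + ...].
Sum ≈ -19.73340.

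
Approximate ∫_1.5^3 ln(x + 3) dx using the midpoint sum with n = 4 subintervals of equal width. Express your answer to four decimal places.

2.4825

Δx = (3 − 1.5)/4 = 0.375.
Midpoints: 1.6875, 2.0625, 2.4375, 2.8125.
f(1.6875) ≈ 1.5449, f(2.0625) ≈ 1.6219, f(2.4375) ≈ 1.6933, f(2.8125) ≈ 1.7600.
Sum = Δx · [f(1.6875) + f(2.0625) + f(2.4375) + f(2.8125)].
Sum ≈ 2.4825.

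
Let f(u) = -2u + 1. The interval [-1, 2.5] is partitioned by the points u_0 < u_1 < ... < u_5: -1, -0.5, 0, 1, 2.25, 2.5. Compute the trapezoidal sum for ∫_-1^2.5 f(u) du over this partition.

Subinterval widths: 0.5, 0.5, 1, 1.25, 0.25.
f(-1) = 3, f(-0.5) = 2, f(0) = 1, f(1) = -1, f(2.25) = -3.5, f(2.5) = -4.
On each subinterval the trapezoid contributes (Δu_i/2)·[f(u_{i-1}) + f(u_i)].
Sum = -1.75.

-1.75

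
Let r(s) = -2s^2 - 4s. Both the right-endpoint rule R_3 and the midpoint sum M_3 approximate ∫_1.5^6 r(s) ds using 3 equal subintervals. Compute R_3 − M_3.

-69.1875

R_3 = -276.75.
M_3 = -207.5625.
R_3 − M_3 = -69.1875.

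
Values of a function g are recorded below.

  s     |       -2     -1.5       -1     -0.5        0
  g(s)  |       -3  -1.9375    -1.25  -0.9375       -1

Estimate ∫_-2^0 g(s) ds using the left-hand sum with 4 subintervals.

Δs = 0.5.
Sum = 0.5·[(-3) + (-1.9375) + (-1.25) + (-0.9375)] = -3.5625.

-3.5625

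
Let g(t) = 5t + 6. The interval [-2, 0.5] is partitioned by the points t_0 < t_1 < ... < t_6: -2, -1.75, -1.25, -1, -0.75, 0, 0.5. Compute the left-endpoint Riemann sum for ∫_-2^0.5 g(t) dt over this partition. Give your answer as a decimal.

Subinterval widths: 0.25, 0.5, 0.25, 0.25, 0.75, 0.5.
Left endpoints: -2, -1.75, -1.25, -1, -0.75, 0.
g(-2) = -4, g(-1.75) = -2.75, g(-1.25) = -0.25, g(-1) = 1, g(-0.75) = 2.25, g(0) = 6.
Sum = Σ Δt_i · g(t_i).
Sum = 2.5.

2.5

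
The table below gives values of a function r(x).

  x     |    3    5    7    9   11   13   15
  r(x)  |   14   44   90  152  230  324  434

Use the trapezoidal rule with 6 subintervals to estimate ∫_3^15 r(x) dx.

2128

Δx = 2.
T_6 = (2/2)·[14 + 2·44 + 2·90 + 2·152 + 2·230 + 2·324 + 434] = 2128.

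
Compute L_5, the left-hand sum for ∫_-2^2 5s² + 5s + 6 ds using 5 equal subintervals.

44.8

Δs = (2 − (-2))/5 = 0.8.
Left endpoints: -2, -1.2, -0.4, 0.4, 1.2.
f(-2) = 16, f(-1.2) = 7.2, f(-0.4) = 4.8, f(0.4) = 8.8, f(1.2) = 19.2.
Sum = Δs · [f(-2) + f(-1.2) + f(-0.4) + f(0.4) + f(1.2)].
Sum = 44.8.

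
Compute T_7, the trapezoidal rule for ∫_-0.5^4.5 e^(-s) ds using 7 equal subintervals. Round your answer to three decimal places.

Δs = (4.5 − (-0.5))/7 = 5/7.
f(-0.5) ≈ 1.649, f(3/14) ≈ 0.807, f(13/14) ≈ 0.395, f(23/14) ≈ 0.193, f(33/14) ≈ 0.095, f(43/14) ≈ 0.046, f(53/14) ≈ 0.023, f(4.5) ≈ 0.011.
T_7 = (Δs/2)·[f(s_0) + 2f(s_1) + ... + 2f(s_{6}) + f(s_7)].
Sum ≈ 1.707.

1.707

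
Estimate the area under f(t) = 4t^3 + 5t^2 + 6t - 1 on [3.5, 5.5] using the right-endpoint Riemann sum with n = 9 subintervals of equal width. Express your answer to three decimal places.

1090.027

Δt = (5.5 − 3.5)/9 = 2/9.
Right endpoints: 67/18, 71/18, 25/6, 79/18, 83/18, 29/6, 91/18, 95/18, 5.5.
f(67/18) = 865739/2916, f(71/18) = 1008763/2916, f(25/6) = 43217/108, f(79/18) = 1340795/2916, f(83/18) = 1531339/2916, f(29/6) = 64417/108, f(91/18) = 1965323/2916, f(95/18) = 2210299/2916, f(5.5) = 848.75.
Sum = Δt · [f(67/18) + f(71/18) + f(25/6) + ...].
Sum ≈ 1090.027.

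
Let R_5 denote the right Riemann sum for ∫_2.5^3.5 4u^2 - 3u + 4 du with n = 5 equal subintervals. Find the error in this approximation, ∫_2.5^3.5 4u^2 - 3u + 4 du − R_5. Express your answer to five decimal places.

-2.12667

Exact integral: ∫_2.5^3.5 f(u) du ≈ 31.3333333.
R_5 = 33.46.
Error ≈ 31.3333333 − 33.46 ≈ -2.12667.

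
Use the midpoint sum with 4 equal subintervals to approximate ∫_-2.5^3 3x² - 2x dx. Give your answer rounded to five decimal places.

Δx = (3 − (-2.5))/4 = 1.375.
Midpoints: -1.8125, -0.4375, 0.9375, 2.3125.
f(-1.8125) = 13.48046875, f(-0.4375) = 1.44921875, f(0.9375) = 0.76171875, f(2.3125) = 11.41796875.
Sum = Δx · [f(-1.8125) + f(-0.4375) + f(0.9375) + f(2.3125)].
Sum ≈ 37.27539.

37.27539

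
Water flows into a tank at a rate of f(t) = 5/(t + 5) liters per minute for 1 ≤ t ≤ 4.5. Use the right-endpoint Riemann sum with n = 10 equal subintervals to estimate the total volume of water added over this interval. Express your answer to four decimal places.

2.2448

Δt = (4.5 − 1)/10 = 0.35.
Right endpoints: 1.35, 1.7, 2.05, 2.4, 2.75, 3.1, 3.45, 3.8, 4.15, 4.5.
f(1.35) = 100/127, f(1.7) = 50/67, f(2.05) = 100/141, f(2.4) = 25/37, f(2.75) = 20/31, f(3.1) = 50/81, f(3.45) = 100/169, f(3.8) = 25/44, f(4.15) = 100/183, f(4.5) = 10/19.
Sum = Δt · [f(1.35) + f(1.7) + f(2.05) + ...].
Sum ≈ 2.2448.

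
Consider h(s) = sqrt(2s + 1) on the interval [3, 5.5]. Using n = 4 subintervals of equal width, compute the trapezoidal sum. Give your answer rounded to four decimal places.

7.6801

Δs = (5.5 − 3)/4 = 0.625.
h(3) ≈ 2.6458, h(3.625) ≈ 2.8723, h(4.25) ≈ 3.0822, h(4.875) ≈ 3.2787, h(5.5) ≈ 3.4641.
T_4 = (Δs/2)·[h(s_0) + 2h(s_1) + 2h(s_2) + 2h(s_3) + h(s_4)].
Sum ≈ 7.6801.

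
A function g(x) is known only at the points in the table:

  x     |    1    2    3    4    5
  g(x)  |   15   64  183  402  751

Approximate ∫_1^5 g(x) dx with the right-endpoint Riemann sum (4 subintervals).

1400

Δx = 1.
Sum = 1·[64 + 183 + 402 + 751] = 1400.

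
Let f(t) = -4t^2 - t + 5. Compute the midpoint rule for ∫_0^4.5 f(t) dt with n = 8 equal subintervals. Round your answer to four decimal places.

Δt = (4.5 − 0)/8 = 0.5625.
Midpoints: 0.28125, 0.84375, 1.40625, 1.96875, 2.53125, 3.09375, 3.65625, 4.21875.
f(0.28125) = 4.40234375, f(0.84375) = 1.30859375, f(1.40625) = -4.31640625, f(1.96875) = -12.47265625, f(2.53125) = -23.16015625, f(3.09375) = -36.37890625, f(3.65625) = -52.12890625, f(4.21875) = -70.41015625.
Sum = Δt · [f(0.28125) + f(0.84375) + f(1.40625) + ...].
Sum ≈ -108.6504.

-108.6504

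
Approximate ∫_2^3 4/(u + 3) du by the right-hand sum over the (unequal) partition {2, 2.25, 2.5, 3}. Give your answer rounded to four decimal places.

Subinterval widths: 0.25, 0.25, 0.5.
Right endpoints: 2.25, 2.5, 3.
f(2.25) = 16/21, f(2.5) = 8/11, f(3) = 2/3.
Sum = Σ Δu_i · f(u_i).
Sum ≈ 0.7056.

0.7056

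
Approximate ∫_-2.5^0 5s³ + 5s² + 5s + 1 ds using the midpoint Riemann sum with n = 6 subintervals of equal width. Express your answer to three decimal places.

Δs = (0 − (-2.5))/6 = 5/12.
Midpoints: -55/24, -1.875, -35/24, -25/24, -0.625, -5/24.
f(-55/24) = -613451/13824, f(-1.875) = -12163/512, f(-35/24) = -154351/13824, f(-25/24) = -61301/13824, f(-0.625) = -713/512, f(-5/24) = 1799/13824.
Sum = Δs · [f(-55/24) + f(-1.875) + f(-35/24) + ...].
Sum ≈ -35.414.

-35.414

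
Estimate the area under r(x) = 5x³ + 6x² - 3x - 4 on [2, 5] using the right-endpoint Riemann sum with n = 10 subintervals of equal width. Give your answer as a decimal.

Δx = (5 − 2)/10 = 0.3.
Right endpoints: 2.3, 2.6, 2.9, 3.2, 3.5, 3.8, 4.1, 4.4, 4.7, 5.
r(2.3) = 81.675, r(2.6) = 116.64, r(2.9) = 159.705, r(3.2) = 211.68, r(3.5) = 273.375, r(3.8) = 345.6, r(4.1) = 429.165, r(4.4) = 524.88, r(4.7) = 633.555, r(5) = 756.
Sum = Δx · [r(2.3) + r(2.6) + r(2.9) + ...].
Sum = 1059.6825.

1059.6825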